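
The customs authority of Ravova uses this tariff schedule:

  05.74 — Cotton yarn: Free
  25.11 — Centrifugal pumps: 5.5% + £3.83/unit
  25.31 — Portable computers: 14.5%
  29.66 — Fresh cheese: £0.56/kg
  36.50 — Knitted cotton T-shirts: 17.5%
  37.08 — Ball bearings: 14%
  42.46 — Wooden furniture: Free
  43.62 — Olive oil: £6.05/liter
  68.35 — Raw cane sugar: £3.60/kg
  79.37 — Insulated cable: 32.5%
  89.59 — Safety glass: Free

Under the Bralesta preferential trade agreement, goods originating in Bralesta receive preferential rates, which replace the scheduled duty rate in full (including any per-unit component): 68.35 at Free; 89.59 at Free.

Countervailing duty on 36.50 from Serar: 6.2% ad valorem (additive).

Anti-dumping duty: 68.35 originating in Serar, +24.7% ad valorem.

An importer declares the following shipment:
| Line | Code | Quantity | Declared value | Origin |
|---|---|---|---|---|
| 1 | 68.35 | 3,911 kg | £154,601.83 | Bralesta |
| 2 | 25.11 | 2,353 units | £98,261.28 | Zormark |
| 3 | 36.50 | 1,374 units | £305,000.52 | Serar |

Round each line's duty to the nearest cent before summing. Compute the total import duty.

£86,701.48

Line 1 (68.35, Bralesta, 3,911 kg, £154,601.83):
Base rate for 68.35 is £3.60/kg.
Origin Bralesta qualifies under the Ravova–Bralesta agreement and 68.35 is covered: preferential rate Free applies instead.
The additional-duty order on 68.35 targets Serar, not Bralesta; it does not apply.
Duty = £154,601.83 × 0% = £0.00.
Line 2 (25.11, Zormark, 2,353 units, £98,261.28):
Base rate for 25.11 is 5.5% + £3.83/unit.
Duty = £98,261.28 × 5.5% + 2,353 × £3.83 = £14,416.36.
Line 3 (36.50, Serar, 1,374 units, £305,000.52):
Base rate for 36.50 is 17.5%.
Additional duty on 36.50 from Serar: +6.2%. Applied ad valorem rate: 17.5% + 6.2% = 23.7%.
Duty = £305,000.52 × 23.7% = £72,285.12.
Total = £0.00 + £14,416.36 + £72,285.12 = £86,701.48.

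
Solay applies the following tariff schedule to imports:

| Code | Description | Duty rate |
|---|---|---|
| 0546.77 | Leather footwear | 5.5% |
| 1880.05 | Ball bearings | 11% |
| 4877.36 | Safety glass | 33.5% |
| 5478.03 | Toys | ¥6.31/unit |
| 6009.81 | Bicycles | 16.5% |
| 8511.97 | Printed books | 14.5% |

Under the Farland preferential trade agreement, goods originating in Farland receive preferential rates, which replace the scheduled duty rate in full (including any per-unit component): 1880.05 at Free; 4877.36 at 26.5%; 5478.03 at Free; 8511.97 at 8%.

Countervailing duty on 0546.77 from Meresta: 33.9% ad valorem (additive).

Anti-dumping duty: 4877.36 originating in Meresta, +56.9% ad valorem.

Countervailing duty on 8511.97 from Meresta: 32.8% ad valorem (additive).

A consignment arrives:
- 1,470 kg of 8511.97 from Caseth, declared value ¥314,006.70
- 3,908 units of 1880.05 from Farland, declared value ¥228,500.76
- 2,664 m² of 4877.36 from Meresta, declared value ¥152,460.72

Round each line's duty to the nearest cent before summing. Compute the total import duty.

Line 1 (8511.97, Caseth, 1,470 kg, ¥314,006.70):
Base rate for 8511.97 is 14.5%.
8511.97 has an FTA preferential rate, but origin Caseth is not Farland; base rate stands.
The additional-duty order on 8511.97 targets Meresta, not Caseth; it does not apply.
Duty = ¥314,006.70 × 14.5% = ¥45,530.97.
Line 2 (1880.05, Farland, 3,908 units, ¥228,500.76):
Base rate for 1880.05 is 11%.
Origin Farland qualifies under the Solay–Farland agreement and 1880.05 is covered: preferential rate Free applies instead.
Duty = ¥228,500.76 × 0% = ¥0.00.
Line 3 (4877.36, Meresta, 2,664 m², ¥152,460.72):
Base rate for 4877.36 is 33.5%.
4877.36 has an FTA preferential rate, but origin Meresta is not Farland; base rate stands.
Additional duty on 4877.36 from Meresta: +56.9%. Applied ad valorem rate: 33.5% + 56.9% = 90.4%.
Duty = ¥152,460.72 × 90.4% = ¥137,824.49.
Total = ¥45,530.97 + ¥0.00 + ¥137,824.49 = ¥183,355.46.

¥183,355.46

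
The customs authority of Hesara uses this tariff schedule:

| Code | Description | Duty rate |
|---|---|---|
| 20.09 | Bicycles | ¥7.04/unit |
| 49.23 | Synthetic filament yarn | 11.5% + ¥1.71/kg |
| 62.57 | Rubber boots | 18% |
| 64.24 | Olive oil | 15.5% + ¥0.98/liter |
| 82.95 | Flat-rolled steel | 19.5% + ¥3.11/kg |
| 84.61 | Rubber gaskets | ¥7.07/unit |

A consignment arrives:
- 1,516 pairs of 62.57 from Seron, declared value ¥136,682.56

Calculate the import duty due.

¥24,602.86

Line 1 (62.57, Seron, 1,516 pairs, ¥136,682.56):
Base rate for 62.57 is 18%.
Duty = ¥136,682.56 × 18% = ¥24,602.86.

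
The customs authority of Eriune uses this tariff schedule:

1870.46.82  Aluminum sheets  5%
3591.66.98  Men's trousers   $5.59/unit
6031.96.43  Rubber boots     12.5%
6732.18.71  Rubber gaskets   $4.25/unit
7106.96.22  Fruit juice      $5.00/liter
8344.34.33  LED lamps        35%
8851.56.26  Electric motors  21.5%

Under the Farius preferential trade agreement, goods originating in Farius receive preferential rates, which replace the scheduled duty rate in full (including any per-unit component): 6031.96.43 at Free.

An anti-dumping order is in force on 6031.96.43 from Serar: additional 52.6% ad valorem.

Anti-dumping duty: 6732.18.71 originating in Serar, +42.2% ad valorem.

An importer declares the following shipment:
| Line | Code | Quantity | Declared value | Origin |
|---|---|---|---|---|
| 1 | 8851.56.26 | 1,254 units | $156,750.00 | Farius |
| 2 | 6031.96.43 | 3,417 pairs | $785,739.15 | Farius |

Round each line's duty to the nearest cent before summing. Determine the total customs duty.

Line 1 (8851.56.26, Farius, 1,254 units, $156,750.00):
Base rate for 8851.56.26 is 21.5%.
Origin Farius is the FTA partner but 8851.56.26 is not on the preference list; base rate stands.
Duty = $156,750.00 × 21.5% = $33,701.25.
Line 2 (6031.96.43, Farius, 3,417 pairs, $785,739.15):
Base rate for 6031.96.43 is 12.5%.
Origin Farius qualifies under the Eriune–Farius agreement and 6031.96.43 is covered: preferential rate Free applies instead.
The additional-duty order on 6031.96.43 targets Serar, not Farius; it does not apply.
Duty = $785,739.15 × 0% = $0.00.
Total = $33,701.25 + $0.00 = $33,701.25.

$33,701.25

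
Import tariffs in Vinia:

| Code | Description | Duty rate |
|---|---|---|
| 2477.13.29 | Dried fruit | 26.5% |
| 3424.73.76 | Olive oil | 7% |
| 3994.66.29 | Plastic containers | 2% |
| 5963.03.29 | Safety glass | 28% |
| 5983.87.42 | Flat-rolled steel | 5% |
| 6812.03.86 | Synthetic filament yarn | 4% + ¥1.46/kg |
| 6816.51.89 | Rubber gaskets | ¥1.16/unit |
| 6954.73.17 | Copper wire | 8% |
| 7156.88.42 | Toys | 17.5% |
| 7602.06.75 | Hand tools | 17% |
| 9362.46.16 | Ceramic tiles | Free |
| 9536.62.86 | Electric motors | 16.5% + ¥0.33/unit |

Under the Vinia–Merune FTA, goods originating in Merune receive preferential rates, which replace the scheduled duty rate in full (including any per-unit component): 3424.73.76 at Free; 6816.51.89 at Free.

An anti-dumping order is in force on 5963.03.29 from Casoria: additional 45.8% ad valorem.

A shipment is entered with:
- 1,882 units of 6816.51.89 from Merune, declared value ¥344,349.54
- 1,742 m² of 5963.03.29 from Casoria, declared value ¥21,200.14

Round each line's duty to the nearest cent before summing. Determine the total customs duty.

¥15,645.70

Line 1 (6816.51.89, Merune, 1,882 units, ¥344,349.54):
Base rate for 6816.51.89 is ¥1.16/unit.
Origin Merune qualifies under the Vinia–Merune agreement and 6816.51.89 is covered: preferential rate Free applies instead.
Duty = ¥344,349.54 × 0% = ¥0.00.
Line 2 (5963.03.29, Casoria, 1,742 m², ¥21,200.14):
Base rate for 5963.03.29 is 28%.
Additional duty on 5963.03.29 from Casoria: +45.8%. Applied ad valorem rate: 28% + 45.8% = 73.8%.
Duty = ¥21,200.14 × 73.8% = ¥15,645.70.
Total = ¥0.00 + ¥15,645.70 = ¥15,645.70.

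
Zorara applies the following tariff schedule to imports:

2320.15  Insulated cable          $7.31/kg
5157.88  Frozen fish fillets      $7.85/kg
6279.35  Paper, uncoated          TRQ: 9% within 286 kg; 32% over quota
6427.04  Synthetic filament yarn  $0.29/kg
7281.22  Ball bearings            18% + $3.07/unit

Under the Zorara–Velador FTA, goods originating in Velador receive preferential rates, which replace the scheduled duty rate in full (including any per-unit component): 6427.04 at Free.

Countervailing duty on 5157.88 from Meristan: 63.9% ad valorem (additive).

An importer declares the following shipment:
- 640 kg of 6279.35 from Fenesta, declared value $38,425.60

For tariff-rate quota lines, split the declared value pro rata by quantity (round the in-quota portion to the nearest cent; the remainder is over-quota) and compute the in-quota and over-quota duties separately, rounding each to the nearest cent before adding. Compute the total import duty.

Line 1 (6279.35, Fenesta, 640 kg, $38,425.60):
Code 6279.35 is under a tariff-rate quota (threshold 286 kg). In-quota: 286 kg at 9%; over-quota: 354 kg at 32%.
Pro-rata value split: in-quota = $38,425.60 × 286/640 = $17,171.44; over-quota = $38,425.60 − $17,171.44 = $21,254.16.
In-quota duty = $17,171.44 × 9% = $1,545.43. Over-quota duty = $21,254.16 × 32% = $6,801.33.
Line duty = $1,545.43 + $6,801.33 = $8,346.76.

$8,346.76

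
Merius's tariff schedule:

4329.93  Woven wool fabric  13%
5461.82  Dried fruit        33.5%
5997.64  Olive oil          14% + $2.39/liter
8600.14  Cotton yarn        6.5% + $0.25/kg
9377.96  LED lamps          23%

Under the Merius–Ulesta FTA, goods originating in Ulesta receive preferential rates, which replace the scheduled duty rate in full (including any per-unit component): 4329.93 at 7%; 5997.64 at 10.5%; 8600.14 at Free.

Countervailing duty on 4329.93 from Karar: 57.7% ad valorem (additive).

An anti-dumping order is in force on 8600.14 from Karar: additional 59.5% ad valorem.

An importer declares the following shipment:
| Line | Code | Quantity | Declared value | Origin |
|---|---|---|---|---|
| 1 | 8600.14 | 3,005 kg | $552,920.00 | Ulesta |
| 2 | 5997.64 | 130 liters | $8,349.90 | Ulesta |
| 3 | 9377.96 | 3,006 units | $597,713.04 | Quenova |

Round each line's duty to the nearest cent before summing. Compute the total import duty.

$138,350.74

Line 1 (8600.14, Ulesta, 3,005 kg, $552,920.00):
Base rate for 8600.14 is 6.5% + $0.25/kg.
Origin Ulesta qualifies under the Merius–Ulesta agreement and 8600.14 is covered: preferential rate Free applies instead.
The additional-duty order on 8600.14 targets Karar, not Ulesta; it does not apply.
Duty = $552,920.00 × 0% = $0.00.
Line 2 (5997.64, Ulesta, 130 liters, $8,349.90):
Base rate for 5997.64 is 14% + $2.39/liter.
Origin Ulesta qualifies under the Merius–Ulesta agreement and 5997.64 is covered: preferential rate 10.5% applies instead.
Duty = $8,349.90 × 10.5% = $876.74.
Line 3 (9377.96, Quenova, 3,006 units, $597,713.04):
Base rate for 9377.96 is 23%.
Duty = $597,713.04 × 23% = $137,474.00.
Total = $0.00 + $876.74 + $137,474.00 = $138,350.74.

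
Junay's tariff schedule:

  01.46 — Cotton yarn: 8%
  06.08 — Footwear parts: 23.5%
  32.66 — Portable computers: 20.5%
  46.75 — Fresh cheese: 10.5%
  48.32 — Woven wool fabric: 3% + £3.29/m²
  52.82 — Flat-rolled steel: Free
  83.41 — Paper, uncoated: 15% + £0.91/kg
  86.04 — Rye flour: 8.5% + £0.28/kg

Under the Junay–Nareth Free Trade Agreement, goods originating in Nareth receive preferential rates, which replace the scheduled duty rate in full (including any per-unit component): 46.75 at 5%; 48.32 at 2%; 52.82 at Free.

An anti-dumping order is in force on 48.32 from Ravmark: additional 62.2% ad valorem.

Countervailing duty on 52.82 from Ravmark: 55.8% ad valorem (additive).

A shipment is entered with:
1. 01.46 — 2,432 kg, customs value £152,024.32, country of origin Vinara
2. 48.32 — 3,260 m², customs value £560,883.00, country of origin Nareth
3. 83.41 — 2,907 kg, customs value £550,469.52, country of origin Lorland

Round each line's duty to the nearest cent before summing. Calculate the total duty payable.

Line 1 (01.46, Vinara, 2,432 kg, £152,024.32):
Base rate for 01.46 is 8%.
Duty = £152,024.32 × 8% = £12,161.95.
Line 2 (48.32, Nareth, 3,260 m², £560,883.00):
Base rate for 48.32 is 3% + £3.29/m².
Origin Nareth qualifies under the Junay–Nareth agreement and 48.32 is covered: preferential rate 2% applies instead.
The additional-duty order on 48.32 targets Ravmark, not Nareth; it does not apply.
Duty = £560,883.00 × 2% = £11,217.66.
Line 3 (83.41, Lorland, 2,907 kg, £550,469.52):
Base rate for 83.41 is 15% + £0.91/kg.
Duty = £550,469.52 × 15% + 2,907 × £0.91 = £85,215.80.
Total = £12,161.95 + £11,217.66 + £85,215.80 = £108,595.41.

£108,595.41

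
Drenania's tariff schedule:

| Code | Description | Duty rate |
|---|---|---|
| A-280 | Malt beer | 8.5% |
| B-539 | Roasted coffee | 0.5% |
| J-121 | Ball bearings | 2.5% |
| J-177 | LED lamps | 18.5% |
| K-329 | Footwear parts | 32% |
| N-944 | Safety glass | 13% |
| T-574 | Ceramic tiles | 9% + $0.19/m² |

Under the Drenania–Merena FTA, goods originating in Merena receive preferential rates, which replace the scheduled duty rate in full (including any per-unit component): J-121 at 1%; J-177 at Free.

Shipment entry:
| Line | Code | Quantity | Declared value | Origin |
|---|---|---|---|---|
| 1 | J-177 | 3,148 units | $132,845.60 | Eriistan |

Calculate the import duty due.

Line 1 (J-177, Eriistan, 3,148 units, $132,845.60):
Base rate for J-177 is 18.5%.
J-177 has an FTA preferential rate, but origin Eriistan is not Merena; base rate stands.
Duty = $132,845.60 × 18.5% = $24,576.44.

$24,576.44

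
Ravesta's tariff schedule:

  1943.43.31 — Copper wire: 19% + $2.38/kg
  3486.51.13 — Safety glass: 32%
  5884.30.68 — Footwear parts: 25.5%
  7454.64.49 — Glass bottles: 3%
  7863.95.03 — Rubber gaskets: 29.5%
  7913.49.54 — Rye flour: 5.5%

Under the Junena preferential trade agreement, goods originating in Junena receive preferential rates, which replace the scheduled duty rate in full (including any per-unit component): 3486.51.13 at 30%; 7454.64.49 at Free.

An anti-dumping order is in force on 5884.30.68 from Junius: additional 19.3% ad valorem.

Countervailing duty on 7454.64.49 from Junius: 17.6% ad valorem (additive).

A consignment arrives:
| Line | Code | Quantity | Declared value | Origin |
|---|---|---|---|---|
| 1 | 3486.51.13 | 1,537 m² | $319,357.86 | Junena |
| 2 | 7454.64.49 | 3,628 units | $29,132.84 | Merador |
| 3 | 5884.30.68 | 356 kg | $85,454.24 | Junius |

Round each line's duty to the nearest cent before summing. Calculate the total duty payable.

Line 1 (3486.51.13, Junena, 1,537 m², $319,357.86):
Base rate for 3486.51.13 is 32%.
Origin Junena qualifies under the Ravesta–Junena agreement and 3486.51.13 is covered: preferential rate 30% applies instead.
Duty = $319,357.86 × 30% = $95,807.36.
Line 2 (7454.64.49, Merador, 3,628 units, $29,132.84):
Base rate for 7454.64.49 is 3%.
7454.64.49 has an FTA preferential rate, but origin Merador is not Junena; base rate stands.
The additional-duty order on 7454.64.49 targets Junius, not Merador; it does not apply.
Duty = $29,132.84 × 3% = $873.99.
Line 3 (5884.30.68, Junius, 356 kg, $85,454.24):
Base rate for 5884.30.68 is 25.5%.
Additional duty on 5884.30.68 from Junius: +19.3%. Applied ad valorem rate: 25.5% + 19.3% = 44.8%.
Duty = $85,454.24 × 44.8% = $38,283.50.
Total = $95,807.36 + $873.99 + $38,283.50 = $134,964.85.

$134,964.85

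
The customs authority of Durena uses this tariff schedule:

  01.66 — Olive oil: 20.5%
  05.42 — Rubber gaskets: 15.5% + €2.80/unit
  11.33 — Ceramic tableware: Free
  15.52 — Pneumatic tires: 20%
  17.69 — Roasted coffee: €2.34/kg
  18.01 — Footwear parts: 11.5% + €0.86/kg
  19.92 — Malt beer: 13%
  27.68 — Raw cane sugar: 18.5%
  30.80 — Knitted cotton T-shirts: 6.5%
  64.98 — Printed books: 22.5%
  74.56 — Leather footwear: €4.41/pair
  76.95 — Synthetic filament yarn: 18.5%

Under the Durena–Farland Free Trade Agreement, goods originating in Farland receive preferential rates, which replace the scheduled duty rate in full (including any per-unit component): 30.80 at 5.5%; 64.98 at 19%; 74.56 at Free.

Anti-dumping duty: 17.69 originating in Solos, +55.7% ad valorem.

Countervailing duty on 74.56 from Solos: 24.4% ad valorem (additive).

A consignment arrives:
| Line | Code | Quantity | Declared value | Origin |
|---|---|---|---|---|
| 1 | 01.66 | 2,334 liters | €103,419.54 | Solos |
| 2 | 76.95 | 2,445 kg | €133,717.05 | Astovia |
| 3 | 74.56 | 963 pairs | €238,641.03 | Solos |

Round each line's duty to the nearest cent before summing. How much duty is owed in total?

Line 1 (01.66, Solos, 2,334 liters, €103,419.54):
Base rate for 01.66 is 20.5%.
Duty = €103,419.54 × 20.5% = €21,201.01.
Line 2 (76.95, Astovia, 2,445 kg, €133,717.05):
Base rate for 76.95 is 18.5%.
Duty = €133,717.05 × 18.5% = €24,737.65.
Line 3 (74.56, Solos, 963 pairs, €238,641.03):
Base rate for 74.56 is €4.41/pair.
74.56 has an FTA preferential rate, but origin Solos is not Farland; base rate stands.
Additional duty on 74.56 from Solos: +24.4% ad valorem. Applied ad valorem rate = 24.4%.
Duty = €238,641.03 × 24.4% + 963 × €4.41 = €62,475.24.
Total = €21,201.01 + €24,737.65 + €62,475.24 = €108,413.90.

€108,413.90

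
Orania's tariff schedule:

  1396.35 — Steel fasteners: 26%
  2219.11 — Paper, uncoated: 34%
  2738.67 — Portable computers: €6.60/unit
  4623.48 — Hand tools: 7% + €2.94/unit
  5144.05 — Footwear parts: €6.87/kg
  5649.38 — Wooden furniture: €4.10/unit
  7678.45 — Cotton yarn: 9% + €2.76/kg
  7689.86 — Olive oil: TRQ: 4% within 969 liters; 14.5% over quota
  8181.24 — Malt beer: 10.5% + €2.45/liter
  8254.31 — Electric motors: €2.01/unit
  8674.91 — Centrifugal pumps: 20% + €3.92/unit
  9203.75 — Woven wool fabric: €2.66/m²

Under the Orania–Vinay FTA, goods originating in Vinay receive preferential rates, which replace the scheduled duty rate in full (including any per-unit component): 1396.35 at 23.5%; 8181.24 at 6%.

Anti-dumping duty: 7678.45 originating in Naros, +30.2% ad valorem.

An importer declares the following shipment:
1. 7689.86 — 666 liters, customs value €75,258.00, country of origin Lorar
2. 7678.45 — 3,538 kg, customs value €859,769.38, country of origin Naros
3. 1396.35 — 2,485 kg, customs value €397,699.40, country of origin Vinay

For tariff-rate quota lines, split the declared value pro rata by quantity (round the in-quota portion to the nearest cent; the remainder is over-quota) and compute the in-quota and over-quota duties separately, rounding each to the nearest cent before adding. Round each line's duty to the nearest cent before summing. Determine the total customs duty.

Line 1 (7689.86, Lorar, 666 liters, €75,258.00):
Code 7689.86 is under a tariff-rate quota (threshold 969 liters). Quantity 666 liters is within the quota, so the in-quota rate 4% applies to the full value.
Duty = €75,258.00 × 4% = €3,010.32.
Line 2 (7678.45, Naros, 3,538 kg, €859,769.38):
Base rate for 7678.45 is 9% + €2.76/kg.
Additional duty on 7678.45 from Naros: +30.2%. Applied ad valorem rate: 9% + 30.2% = 39.2%.
Duty = €859,769.38 × 39.2% + 3,538 × €2.76 = €346,794.48.
Line 3 (1396.35, Vinay, 2,485 kg, €397,699.40):
Base rate for 1396.35 is 26%.
Origin Vinay qualifies under the Orania–Vinay agreement and 1396.35 is covered: preferential rate 23.5% applies instead.
Duty = €397,699.40 × 23.5% = €93,459.36.
Total = €3,010.32 + €346,794.48 + €93,459.36 = €443,264.16.

€443,264.16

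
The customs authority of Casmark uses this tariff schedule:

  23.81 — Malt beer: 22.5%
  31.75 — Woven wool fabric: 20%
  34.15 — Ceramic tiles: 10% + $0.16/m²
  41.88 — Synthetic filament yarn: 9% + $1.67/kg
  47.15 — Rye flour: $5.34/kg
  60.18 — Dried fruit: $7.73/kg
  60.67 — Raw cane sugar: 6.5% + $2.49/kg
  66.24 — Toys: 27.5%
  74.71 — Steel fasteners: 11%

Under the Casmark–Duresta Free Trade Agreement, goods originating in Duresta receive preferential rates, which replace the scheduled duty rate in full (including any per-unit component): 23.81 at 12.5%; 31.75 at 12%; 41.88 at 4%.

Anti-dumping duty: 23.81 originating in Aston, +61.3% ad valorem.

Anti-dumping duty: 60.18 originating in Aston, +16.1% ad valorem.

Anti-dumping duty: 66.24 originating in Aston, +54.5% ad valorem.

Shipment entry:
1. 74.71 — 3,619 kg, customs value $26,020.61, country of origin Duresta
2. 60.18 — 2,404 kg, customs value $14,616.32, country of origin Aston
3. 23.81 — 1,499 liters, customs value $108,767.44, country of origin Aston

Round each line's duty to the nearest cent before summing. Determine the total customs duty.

Line 1 (74.71, Duresta, 3,619 kg, $26,020.61):
Base rate for 74.71 is 11%.
Origin Duresta is the FTA partner but 74.71 is not on the preference list; base rate stands.
Duty = $26,020.61 × 11% = $2,862.27.
Line 2 (60.18, Aston, 2,404 kg, $14,616.32):
Base rate for 60.18 is $7.73/kg.
Additional duty on 60.18 from Aston: +16.1% ad valorem. Applied ad valorem rate = 16.1%.
Duty = $14,616.32 × 16.1% + 2,404 × $7.73 = $20,936.15.
Line 3 (23.81, Aston, 1,499 liters, $108,767.44):
Base rate for 23.81 is 22.5%.
23.81 has an FTA preferential rate, but origin Aston is not Duresta; base rate stands.
Additional duty on 23.81 from Aston: +61.3%. Applied ad valorem rate: 22.5% + 61.3% = 83.8%.
Duty = $108,767.44 × 83.8% = $91,147.11.
Total = $2,862.27 + $20,936.15 + $91,147.11 = $114,945.53.

$114,945.53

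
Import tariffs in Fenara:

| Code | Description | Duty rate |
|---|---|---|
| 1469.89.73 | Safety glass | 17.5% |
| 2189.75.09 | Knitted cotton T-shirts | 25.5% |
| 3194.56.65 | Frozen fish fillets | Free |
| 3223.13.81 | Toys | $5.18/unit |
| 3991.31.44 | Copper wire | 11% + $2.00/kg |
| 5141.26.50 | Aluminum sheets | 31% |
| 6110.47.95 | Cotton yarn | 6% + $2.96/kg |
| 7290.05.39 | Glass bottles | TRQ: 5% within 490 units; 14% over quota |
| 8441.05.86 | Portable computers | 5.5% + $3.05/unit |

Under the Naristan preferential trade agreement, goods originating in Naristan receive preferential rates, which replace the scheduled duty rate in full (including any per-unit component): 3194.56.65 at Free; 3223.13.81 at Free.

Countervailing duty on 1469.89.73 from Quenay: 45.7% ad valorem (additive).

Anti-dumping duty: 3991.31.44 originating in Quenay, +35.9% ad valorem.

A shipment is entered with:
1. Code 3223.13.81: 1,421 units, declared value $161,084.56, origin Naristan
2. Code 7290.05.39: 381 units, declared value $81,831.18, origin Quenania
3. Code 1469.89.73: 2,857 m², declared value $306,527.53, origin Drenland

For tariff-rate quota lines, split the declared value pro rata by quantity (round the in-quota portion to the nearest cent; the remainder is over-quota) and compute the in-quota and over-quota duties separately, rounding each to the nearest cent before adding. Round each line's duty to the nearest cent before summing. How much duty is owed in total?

Line 1 (3223.13.81, Naristan, 1,421 units, $161,084.56):
Base rate for 3223.13.81 is $5.18/unit.
Origin Naristan qualifies under the Fenara–Naristan agreement and 3223.13.81 is covered: preferential rate Free applies instead.
Duty = $161,084.56 × 0% = $0.00.
Line 2 (7290.05.39, Quenania, 381 units, $81,831.18):
Code 7290.05.39 is under a tariff-rate quota (threshold 490 units). Quantity 381 units is within the quota, so the in-quota rate 5% applies to the full value.
Duty = $81,831.18 × 5% = $4,091.56.
Line 3 (1469.89.73, Drenland, 2,857 m², $306,527.53):
Base rate for 1469.89.73 is 17.5%.
The additional-duty order on 1469.89.73 targets Quenay, not Drenland; it does not apply.
Duty = $306,527.53 × 17.5% = $53,642.32.
Total = $0.00 + $4,091.56 + $53,642.32 = $57,733.88.

$57,733.88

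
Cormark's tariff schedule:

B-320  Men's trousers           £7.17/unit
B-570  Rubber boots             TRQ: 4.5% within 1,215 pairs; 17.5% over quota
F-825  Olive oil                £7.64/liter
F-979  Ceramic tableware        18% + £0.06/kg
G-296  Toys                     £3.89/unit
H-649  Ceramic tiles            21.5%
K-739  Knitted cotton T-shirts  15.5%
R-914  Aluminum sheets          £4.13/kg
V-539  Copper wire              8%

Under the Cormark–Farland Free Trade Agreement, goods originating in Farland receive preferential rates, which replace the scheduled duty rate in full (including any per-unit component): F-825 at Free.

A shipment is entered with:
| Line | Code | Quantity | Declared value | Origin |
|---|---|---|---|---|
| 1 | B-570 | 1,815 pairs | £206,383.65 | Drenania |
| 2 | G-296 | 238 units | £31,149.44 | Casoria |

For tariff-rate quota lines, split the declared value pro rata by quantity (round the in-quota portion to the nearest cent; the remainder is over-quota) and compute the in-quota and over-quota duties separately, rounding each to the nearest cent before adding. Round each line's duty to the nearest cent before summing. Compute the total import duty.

Line 1 (B-570, Drenania, 1,815 pairs, £206,383.65):
Code B-570 is under a tariff-rate quota (threshold 1,215 pairs). In-quota: 1,215 pairs at 4.5%; over-quota: 600 pairs at 17.5%.
Pro-rata value split: in-quota = £206,383.65 × 1,215/1,815 = £138,157.65; over-quota = £206,383.65 − £138,157.65 = £68,226.00.
In-quota duty = £138,157.65 × 4.5% = £6,217.09. Over-quota duty = £68,226.00 × 17.5% = £11,939.55.
Line duty = £6,217.09 + £11,939.55 = £18,156.64.
Line 2 (G-296, Casoria, 238 units, £31,149.44):
Base rate for G-296 is £3.89/unit.
Duty = 238 × £3.89 = £925.82.
Total = £18,156.64 + £925.82 = £19,082.46.

£19,082.46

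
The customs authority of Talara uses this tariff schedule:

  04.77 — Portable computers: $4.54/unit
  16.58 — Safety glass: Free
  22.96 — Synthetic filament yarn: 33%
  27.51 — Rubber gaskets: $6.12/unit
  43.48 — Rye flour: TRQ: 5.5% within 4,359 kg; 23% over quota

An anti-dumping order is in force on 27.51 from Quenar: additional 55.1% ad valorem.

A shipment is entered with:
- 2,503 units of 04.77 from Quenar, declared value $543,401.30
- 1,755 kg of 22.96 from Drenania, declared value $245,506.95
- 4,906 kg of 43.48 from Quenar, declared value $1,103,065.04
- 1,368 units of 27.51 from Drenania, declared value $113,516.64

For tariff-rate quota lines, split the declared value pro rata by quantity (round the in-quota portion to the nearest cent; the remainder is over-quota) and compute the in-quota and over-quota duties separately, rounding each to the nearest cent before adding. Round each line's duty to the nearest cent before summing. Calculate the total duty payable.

Line 1 (04.77, Quenar, 2,503 units, $543,401.30):
Base rate for 04.77 is $4.54/unit.
Duty = 2,503 × $4.54 = $11,363.62.
Line 2 (22.96, Drenania, 1,755 kg, $245,506.95):
Base rate for 22.96 is 33%.
Duty = $245,506.95 × 33% = $81,017.29.
Line 3 (43.48, Quenar, 4,906 kg, $1,103,065.04):
Code 43.48 is under a tariff-rate quota (threshold 4,359 kg). In-quota: 4,359 kg at 5.5%; over-quota: 547 kg at 23%.
Pro-rata value split: in-quota = $1,103,065.04 × 4,359/4,906 = $980,077.56; over-quota = $1,103,065.04 − $980,077.56 = $122,987.48.
In-quota duty = $980,077.56 × 5.5% = $53,904.27. Over-quota duty = $122,987.48 × 23% = $28,287.12.
Line duty = $53,904.27 + $28,287.12 = $82,191.39.
Line 4 (27.51, Drenania, 1,368 units, $113,516.64):
Base rate for 27.51 is $6.12/unit.
The additional-duty order on 27.51 targets Quenar, not Drenania; it does not apply.
Duty = 1,368 × $6.12 = $8,372.16.
Total = $11,363.62 + $81,017.29 + $82,191.39 + $8,372.16 = $182,944.46.

$182,944.46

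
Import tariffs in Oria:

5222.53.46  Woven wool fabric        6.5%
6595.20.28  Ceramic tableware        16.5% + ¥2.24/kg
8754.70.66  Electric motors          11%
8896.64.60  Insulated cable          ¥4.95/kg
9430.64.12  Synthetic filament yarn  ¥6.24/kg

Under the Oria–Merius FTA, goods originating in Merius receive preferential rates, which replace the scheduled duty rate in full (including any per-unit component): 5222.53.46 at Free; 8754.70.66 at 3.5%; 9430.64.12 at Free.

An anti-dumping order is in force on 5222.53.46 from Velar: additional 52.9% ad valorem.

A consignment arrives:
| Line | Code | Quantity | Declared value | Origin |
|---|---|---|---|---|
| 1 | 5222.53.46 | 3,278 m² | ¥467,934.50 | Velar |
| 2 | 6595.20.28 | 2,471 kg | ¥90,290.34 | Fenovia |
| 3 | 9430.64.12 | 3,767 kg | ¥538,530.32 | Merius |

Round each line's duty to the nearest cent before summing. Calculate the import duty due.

Line 1 (5222.53.46, Velar, 3,278 m², ¥467,934.50):
Base rate for 5222.53.46 is 6.5%.
5222.53.46 has an FTA preferential rate, but origin Velar is not Merius; base rate stands.
Additional duty on 5222.53.46 from Velar: +52.9%. Applied ad valorem rate: 6.5% + 52.9% = 59.4%.
Duty = ¥467,934.50 × 59.4% = ¥277,953.09.
Line 2 (6595.20.28, Fenovia, 2,471 kg, ¥90,290.34):
Base rate for 6595.20.28 is 16.5% + ¥2.24/kg.
Duty = ¥90,290.34 × 16.5% + 2,471 × ¥2.24 = ¥20,432.95.
Line 3 (9430.64.12, Merius, 3,767 kg, ¥538,530.32):
Base rate for 9430.64.12 is ¥6.24/kg.
Origin Merius qualifies under the Oria–Merius agreement and 9430.64.12 is covered: preferential rate Free applies instead.
Duty = ¥538,530.32 × 0% = ¥0.00.
Total = ¥277,953.09 + ¥20,432.95 + ¥0.00 = ¥298,386.04.

¥298,386.04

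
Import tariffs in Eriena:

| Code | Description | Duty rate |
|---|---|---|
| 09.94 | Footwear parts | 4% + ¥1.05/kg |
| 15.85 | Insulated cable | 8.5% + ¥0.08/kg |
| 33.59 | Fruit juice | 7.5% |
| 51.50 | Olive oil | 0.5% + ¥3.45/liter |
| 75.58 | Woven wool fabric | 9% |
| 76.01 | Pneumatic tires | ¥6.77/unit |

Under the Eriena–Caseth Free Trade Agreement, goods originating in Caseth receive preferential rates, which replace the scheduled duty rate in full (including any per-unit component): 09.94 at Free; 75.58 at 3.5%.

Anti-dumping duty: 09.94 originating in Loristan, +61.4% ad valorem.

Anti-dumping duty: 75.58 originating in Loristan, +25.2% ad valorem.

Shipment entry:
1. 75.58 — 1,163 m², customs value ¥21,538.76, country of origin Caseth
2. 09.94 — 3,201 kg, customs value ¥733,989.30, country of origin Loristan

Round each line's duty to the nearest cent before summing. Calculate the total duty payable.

¥484,143.91

Line 1 (75.58, Caseth, 1,163 m², ¥21,538.76):
Base rate for 75.58 is 9%.
Origin Caseth qualifies under the Eriena–Caseth agreement and 75.58 is covered: preferential rate 3.5% applies instead.
The additional-duty order on 75.58 targets Loristan, not Caseth; it does not apply.
Duty = ¥21,538.76 × 3.5% = ¥753.86.
Line 2 (09.94, Loristan, 3,201 kg, ¥733,989.30):
Base rate for 09.94 is 4% + ¥1.05/kg.
09.94 has an FTA preferential rate, but origin Loristan is not Caseth; base rate stands.
Additional duty on 09.94 from Loristan: +61.4%. Applied ad valorem rate: 4% + 61.4% = 65.4%.
Duty = ¥733,989.30 × 65.4% + 3,201 × ¥1.05 = ¥483,390.05.
Total = ¥753.86 + ¥483,390.05 = ¥484,143.91.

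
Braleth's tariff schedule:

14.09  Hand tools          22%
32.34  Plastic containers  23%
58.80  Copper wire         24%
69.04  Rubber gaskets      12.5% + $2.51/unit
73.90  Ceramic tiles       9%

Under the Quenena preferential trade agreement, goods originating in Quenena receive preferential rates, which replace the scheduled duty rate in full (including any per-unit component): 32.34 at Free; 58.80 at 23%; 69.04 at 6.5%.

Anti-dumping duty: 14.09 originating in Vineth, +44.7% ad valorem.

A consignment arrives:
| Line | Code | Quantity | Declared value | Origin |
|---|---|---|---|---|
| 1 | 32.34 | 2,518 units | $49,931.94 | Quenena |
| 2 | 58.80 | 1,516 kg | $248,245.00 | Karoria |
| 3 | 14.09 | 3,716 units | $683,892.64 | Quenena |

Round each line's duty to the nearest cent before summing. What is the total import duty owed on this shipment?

$210,035.18

Line 1 (32.34, Quenena, 2,518 units, $49,931.94):
Base rate for 32.34 is 23%.
Origin Quenena qualifies under the Braleth–Quenena agreement and 32.34 is covered: preferential rate Free applies instead.
Duty = $49,931.94 × 0% = $0.00.
Line 2 (58.80, Karoria, 1,516 kg, $248,245.00):
Base rate for 58.80 is 24%.
58.80 has an FTA preferential rate, but origin Karoria is not Quenena; base rate stands.
Duty = $248,245.00 × 24% = $59,578.80.
Line 3 (14.09, Quenena, 3,716 units, $683,892.64):
Base rate for 14.09 is 22%.
Origin Quenena is the FTA partner but 14.09 is not on the preference list; base rate stands.
The additional-duty order on 14.09 targets Vineth, not Quenena; it does not apply.
Duty = $683,892.64 × 22% = $150,456.38.
Total = $0.00 + $59,578.80 + $150,456.38 = $210,035.18.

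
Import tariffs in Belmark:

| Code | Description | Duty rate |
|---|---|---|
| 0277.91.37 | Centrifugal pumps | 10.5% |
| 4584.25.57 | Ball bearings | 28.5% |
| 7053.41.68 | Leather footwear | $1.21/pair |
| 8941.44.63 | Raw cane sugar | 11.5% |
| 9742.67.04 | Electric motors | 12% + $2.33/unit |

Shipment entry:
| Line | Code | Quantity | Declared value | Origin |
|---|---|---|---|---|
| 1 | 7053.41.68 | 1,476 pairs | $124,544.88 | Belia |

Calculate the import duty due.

$1,785.96

Line 1 (7053.41.68, Belia, 1,476 pairs, $124,544.88):
Base rate for 7053.41.68 is $1.21/pair.
Duty = 1,476 × $1.21 = $1,785.96.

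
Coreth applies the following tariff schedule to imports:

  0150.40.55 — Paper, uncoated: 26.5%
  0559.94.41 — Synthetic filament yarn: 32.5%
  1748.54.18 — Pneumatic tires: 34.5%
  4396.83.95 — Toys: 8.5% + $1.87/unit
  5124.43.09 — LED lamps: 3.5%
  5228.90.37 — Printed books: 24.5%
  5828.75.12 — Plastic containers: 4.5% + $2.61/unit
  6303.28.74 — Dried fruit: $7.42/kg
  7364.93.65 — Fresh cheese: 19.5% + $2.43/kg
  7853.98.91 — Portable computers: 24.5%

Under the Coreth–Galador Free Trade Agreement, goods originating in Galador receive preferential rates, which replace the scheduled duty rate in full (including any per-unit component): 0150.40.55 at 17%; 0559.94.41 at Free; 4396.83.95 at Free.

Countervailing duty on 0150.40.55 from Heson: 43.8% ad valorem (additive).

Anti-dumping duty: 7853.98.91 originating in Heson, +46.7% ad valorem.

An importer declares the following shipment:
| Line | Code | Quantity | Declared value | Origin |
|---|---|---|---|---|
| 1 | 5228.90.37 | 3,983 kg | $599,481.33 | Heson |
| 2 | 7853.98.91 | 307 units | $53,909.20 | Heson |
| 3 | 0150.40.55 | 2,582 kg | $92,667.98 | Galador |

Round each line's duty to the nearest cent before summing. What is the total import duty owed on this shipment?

$201,009.84

Line 1 (5228.90.37, Heson, 3,983 kg, $599,481.33):
Base rate for 5228.90.37 is 24.5%.
Duty = $599,481.33 × 24.5% = $146,872.93.
Line 2 (7853.98.91, Heson, 307 units, $53,909.20):
Base rate for 7853.98.91 is 24.5%.
Additional duty on 7853.98.91 from Heson: +46.7%. Applied ad valorem rate: 24.5% + 46.7% = 71.2%.
Duty = $53,909.20 × 71.2% = $38,383.35.
Line 3 (0150.40.55, Galador, 2,582 kg, $92,667.98):
Base rate for 0150.40.55 is 26.5%.
Origin Galador qualifies under the Coreth–Galador agreement and 0150.40.55 is covered: preferential rate 17% applies instead.
The additional-duty order on 0150.40.55 targets Heson, not Galador; it does not apply.
Duty = $92,667.98 × 17% = $15,753.56.
Total = $146,872.93 + $38,383.35 + $15,753.56 = $201,009.84.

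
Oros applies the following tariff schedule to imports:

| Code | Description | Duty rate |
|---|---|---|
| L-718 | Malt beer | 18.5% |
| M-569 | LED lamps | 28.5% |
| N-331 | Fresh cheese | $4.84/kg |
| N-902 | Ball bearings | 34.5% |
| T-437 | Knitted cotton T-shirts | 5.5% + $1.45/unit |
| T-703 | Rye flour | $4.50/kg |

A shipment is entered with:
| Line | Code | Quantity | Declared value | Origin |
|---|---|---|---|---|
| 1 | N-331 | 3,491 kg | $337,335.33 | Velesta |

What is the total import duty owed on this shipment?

Line 1 (N-331, Velesta, 3,491 kg, $337,335.33):
Base rate for N-331 is $4.84/kg.
Duty = 3,491 × $4.84 = $16,896.44.

$16,896.44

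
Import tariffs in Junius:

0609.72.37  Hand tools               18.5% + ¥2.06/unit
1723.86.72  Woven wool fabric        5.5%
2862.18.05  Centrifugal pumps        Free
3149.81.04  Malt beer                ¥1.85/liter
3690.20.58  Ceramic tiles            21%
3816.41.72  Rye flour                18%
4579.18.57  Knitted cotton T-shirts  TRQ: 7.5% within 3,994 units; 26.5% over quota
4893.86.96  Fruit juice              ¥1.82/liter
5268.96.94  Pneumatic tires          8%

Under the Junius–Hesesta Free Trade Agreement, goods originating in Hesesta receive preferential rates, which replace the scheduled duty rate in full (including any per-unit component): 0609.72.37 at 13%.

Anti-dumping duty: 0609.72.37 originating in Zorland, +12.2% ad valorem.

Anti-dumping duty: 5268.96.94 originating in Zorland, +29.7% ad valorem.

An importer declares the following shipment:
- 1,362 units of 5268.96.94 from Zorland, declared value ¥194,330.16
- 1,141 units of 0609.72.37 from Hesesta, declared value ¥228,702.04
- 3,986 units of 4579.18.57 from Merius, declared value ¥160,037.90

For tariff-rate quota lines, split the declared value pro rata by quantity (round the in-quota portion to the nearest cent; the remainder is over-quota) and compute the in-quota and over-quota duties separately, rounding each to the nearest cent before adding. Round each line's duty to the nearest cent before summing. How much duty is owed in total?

Line 1 (5268.96.94, Zorland, 1,362 units, ¥194,330.16):
Base rate for 5268.96.94 is 8%.
Additional duty on 5268.96.94 from Zorland: +29.7%. Applied ad valorem rate: 8% + 29.7% = 37.7%.
Duty = ¥194,330.16 × 37.7% = ¥73,262.47.
Line 2 (0609.72.37, Hesesta, 1,141 units, ¥228,702.04):
Base rate for 0609.72.37 is 18.5% + ¥2.06/unit.
Origin Hesesta qualifies under the Junius–Hesesta agreement and 0609.72.37 is covered: preferential rate 13% applies instead.
The additional-duty order on 0609.72.37 targets Zorland, not Hesesta; it does not apply.
Duty = ¥228,702.04 × 13% = ¥29,731.27.
Line 3 (4579.18.57, Merius, 3,986 units, ¥160,037.90):
Code 4579.18.57 is under a tariff-rate quota (threshold 3,994 units). Quantity 3,986 units is within the quota, so the in-quota rate 7.5% applies to the full value.
Duty = ¥160,037.90 × 7.5% = ¥12,002.84.
Total = ¥73,262.47 + ¥29,731.27 + ¥12,002.84 = ¥114,996.58.

¥114,996.58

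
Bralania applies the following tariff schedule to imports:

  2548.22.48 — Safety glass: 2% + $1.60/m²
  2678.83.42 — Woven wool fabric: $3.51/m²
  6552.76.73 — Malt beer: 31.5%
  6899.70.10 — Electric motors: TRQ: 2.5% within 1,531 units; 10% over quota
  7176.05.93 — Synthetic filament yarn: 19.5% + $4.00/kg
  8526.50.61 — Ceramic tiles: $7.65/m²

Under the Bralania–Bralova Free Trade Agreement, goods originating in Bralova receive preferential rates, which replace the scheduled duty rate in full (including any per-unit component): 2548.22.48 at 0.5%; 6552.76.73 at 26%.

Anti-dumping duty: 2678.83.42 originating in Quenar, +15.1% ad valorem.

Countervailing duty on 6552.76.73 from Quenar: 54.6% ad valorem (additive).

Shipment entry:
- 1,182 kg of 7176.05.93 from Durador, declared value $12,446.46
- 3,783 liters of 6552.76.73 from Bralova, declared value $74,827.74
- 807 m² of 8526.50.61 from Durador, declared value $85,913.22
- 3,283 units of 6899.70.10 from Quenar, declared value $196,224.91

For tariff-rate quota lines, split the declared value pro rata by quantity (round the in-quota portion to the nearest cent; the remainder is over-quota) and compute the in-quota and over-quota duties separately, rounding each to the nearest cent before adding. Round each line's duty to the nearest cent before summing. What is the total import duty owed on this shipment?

Line 1 (7176.05.93, Durador, 1,182 kg, $12,446.46):
Base rate for 7176.05.93 is 19.5% + $4.00/kg.
Duty = $12,446.46 × 19.5% + 1,182 × $4.00 = $7,155.06.
Line 2 (6552.76.73, Bralova, 3,783 liters, $74,827.74):
Base rate for 6552.76.73 is 31.5%.
Origin Bralova qualifies under the Bralania–Bralova agreement and 6552.76.73 is covered: preferential rate 26% applies instead.
The additional-duty order on 6552.76.73 targets Quenar, not Bralova; it does not apply.
Duty = $74,827.74 × 26% = $19,455.21.
Line 3 (8526.50.61, Durador, 807 m², $85,913.22):
Base rate for 8526.50.61 is $7.65/m².
Duty = 807 × $7.65 = $6,173.55.
Line 4 (6899.70.10, Quenar, 3,283 units, $196,224.91):
Code 6899.70.10 is under a tariff-rate quota (threshold 1,531 units). In-quota: 1,531 units at 2.5%; over-quota: 1,752 units at 10%.
Pro-rata value split: in-quota = $196,224.91 × 1,531/3,283 = $91,507.87; over-quota = $196,224.91 − $91,507.87 = $104,717.04.
In-quota duty = $91,507.87 × 2.5% = $2,287.70. Over-quota duty = $104,717.04 × 10% = $10,471.70.
Line duty = $2,287.70 + $10,471.70 = $12,759.40.
Total = $7,155.06 + $19,455.21 + $6,173.55 + $12,759.40 = $45,543.22.

$45,543.22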